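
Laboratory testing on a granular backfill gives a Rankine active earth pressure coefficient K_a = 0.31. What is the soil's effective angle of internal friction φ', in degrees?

K_a = tan²(45° − φ/2) ⇒ 45° − φ/2 = arctan(√0.31) = 29.11°.
φ = 2(45° − 29.11°) = 31.78°.

31.8°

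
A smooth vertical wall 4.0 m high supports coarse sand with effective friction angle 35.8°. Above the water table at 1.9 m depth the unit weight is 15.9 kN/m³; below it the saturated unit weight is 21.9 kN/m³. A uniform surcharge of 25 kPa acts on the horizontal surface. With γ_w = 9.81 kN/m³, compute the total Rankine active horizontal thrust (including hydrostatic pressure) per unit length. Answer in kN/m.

K_a = tan²(45° − φ/2) = 0.2619.
γ' = 21.9 − 9.81 = 12.09 kN/m³. h₂ = H − d_w = 2.1 m.
σ'_h: at surface K_a·q = 6.547; at WT K_a(q+γd_w) = 14.46; at base K_a(q+γd_w+γ'h₂) = 21.11 kPa.
P₁ = ½(6.547+14.46)×1.9 = 19.95; P₂ = ½(14.46+21.11)×2.1 = 37.34; P_w = ½γ_w h₂² = 21.63.
Total = 19.95+37.34+21.63 = 78.93 kN/m.

78.9 kN/m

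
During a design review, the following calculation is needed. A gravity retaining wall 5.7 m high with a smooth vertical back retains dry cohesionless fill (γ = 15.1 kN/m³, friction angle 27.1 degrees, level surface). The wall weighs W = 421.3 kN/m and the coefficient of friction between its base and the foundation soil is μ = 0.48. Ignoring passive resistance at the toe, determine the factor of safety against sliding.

K_a = tan²(45° − 27.1°/2) = 0.3741.
P_a = ½K_aγH² = 0.5×0.3741×15.1×5.7² = 91.76 kN/m, acting at H/3 = 1.900 m above the base.
FS_sliding = μW / P_a = 0.48×421.3 / 91.76 = 2.204.

2.20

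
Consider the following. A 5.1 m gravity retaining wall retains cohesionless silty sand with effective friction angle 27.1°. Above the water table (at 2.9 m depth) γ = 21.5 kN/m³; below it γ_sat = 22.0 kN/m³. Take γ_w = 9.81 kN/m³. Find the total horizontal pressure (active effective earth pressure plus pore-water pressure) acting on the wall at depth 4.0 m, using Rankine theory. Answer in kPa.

K_a = (1 − sin φ)/(1 + sin φ) = 0.3741.
γ' = 22.0 − 9.81 = 12.19 kN/m³.
Effective vertical stress at 4.0 m: σ'_v = 21.5×2.9 + 12.19×1.10 = 75.76 kPa.
σ'_h = K_a σ'_v = 0.3741 × 75.76 = 28.34 kPa; u = γ_w × 1.10 = 10.79 kPa.
Total σ_h = 28.34 + 10.79 = 39.13 kPa.

39.1 kPa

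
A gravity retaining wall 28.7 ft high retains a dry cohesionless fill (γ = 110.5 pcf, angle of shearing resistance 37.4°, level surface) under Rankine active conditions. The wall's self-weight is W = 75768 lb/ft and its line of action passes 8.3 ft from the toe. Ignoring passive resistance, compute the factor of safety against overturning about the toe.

K_a = tan²(45° − 37.4°/2) = 0.2443.
P_a = ½K_aγH² = 0.5×0.2443×110.5×28.7² = 11120 lb/ft, acting at H/3 = 9.567 ft above the base.
Overturning moment M_o = P_a × H/3 = 11120 × 9.567 = 106300.
Resisting moment M_r = W × 8.3 = 75768 × 8.3 = 628900.
FS_overturning = M_r/M_o = 628900/106300 = 5.914.

5.91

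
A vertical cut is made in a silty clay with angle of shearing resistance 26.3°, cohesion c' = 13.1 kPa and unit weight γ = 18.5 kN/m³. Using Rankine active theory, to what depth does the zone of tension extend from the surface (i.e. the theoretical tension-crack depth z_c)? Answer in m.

K_a = tan²(45° − 26.3°/2) = 0.3859; √K_a = 0.6212.
The active pressure is zero where K_a γ z = 2c√K_a, so z_c = 2c/(γ√K_a) = 2×13.1/(18.5×0.6212) = 2.280 m.

2.28 m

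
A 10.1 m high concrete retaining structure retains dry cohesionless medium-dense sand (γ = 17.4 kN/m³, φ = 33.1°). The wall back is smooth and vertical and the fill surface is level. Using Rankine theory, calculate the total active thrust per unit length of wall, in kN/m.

K_a = tan²(45° − φ/2) = 0.2936.
P_a = ½ K_a γ H² = 0.5 × 0.2936 × 17.4 × 10.1² = 260.5 kN/m.

261 kN/m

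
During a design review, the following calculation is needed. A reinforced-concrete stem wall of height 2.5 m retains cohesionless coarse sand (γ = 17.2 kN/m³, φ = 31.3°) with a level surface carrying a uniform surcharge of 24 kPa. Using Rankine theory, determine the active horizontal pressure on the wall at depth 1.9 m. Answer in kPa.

K_a = (1 − sin φ)/(1 + sin φ) = 0.3162.
σ_v = γz + q = 17.2 × 1.9 + 24 = 56.68 kPa.
σ_h = K_a σ_v = 0.3162 × 56.68 = 17.92 kPa.

17.9 kPa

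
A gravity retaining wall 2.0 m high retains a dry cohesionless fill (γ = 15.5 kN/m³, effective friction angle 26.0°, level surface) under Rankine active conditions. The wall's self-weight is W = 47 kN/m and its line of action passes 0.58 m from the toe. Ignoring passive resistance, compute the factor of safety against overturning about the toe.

K_a = tan²(45° − 26.0°/2) = 0.3905.
P_a = ½K_aγH² = 0.5×0.3905×15.5×2.0² = 12.10 kN/m, acting at H/3 = 0.6667 m above the base.
Overturning moment M_o = P_a × H/3 = 12.10 × 0.6667 = 8.070.
Resisting moment M_r = W × 0.58 = 47 × 0.58 = 27.26.
FS_overturning = M_r/M_o = 27.26/8.070 = 3.378.

3.38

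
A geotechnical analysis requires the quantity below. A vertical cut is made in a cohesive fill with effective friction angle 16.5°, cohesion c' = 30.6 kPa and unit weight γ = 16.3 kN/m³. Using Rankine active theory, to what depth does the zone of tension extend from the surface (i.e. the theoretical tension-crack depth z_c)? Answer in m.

K_a = tan²(45° − 16.5°/2) = 0.5576; √K_a = 0.7467.
The active pressure is zero where K_a γ z = 2c√K_a, so z_c = 2c/(γ√K_a) = 2×30.6/(16.3×0.7467) = 5.028 m.

5.03 m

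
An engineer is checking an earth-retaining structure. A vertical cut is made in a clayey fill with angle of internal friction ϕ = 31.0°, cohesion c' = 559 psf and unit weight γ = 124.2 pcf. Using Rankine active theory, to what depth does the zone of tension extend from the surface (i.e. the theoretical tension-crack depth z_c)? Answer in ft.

15.9 ft

K_a = tan²(45° − 31.0°/2) = 0.3201; √K_a = 0.5658.
The active pressure is zero where K_a γ z = 2c√K_a, so z_c = 2c/(γ√K_a) = 2×559/(124.2×0.5658) = 15.91 ft.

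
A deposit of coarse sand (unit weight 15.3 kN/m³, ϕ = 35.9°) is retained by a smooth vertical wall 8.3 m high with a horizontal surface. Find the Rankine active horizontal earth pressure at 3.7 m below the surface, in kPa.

K_a = (1 − sin φ)/(1 + sin φ) = 0.2607.
σ_h = K_a γ z = 0.2607 × 15.3 × 3.7 = 14.76 kPa.

14.8 kPa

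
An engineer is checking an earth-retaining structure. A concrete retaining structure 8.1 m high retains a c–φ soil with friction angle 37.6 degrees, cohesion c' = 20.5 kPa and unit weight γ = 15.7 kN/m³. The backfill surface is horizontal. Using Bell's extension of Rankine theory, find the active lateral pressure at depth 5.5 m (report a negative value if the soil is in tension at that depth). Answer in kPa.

K_a = (1 − sin φ)/(1 + sin φ) = 0.2421.
σ_a = K_a γ z − 2c√K_a = 0.2421×15.7×5.5 − 2×20.5×0.4921 = 0.7329 kPa.

0.733 kPa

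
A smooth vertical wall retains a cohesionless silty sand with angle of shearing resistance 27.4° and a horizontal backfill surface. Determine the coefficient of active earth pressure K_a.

K_a = (1 − sin φ)/(1 + sin φ) = (1 − sin 27.4°)/(1 + sin 27.4°) = 0.3697.

0.370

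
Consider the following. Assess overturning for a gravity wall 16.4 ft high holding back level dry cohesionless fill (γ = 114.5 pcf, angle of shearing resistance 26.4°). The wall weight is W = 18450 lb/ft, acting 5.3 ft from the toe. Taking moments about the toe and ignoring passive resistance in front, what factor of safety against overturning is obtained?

3.02

K_a = tan²(45° − 26.4°/2) = 0.3844.
P_a = ½K_aγH² = 0.5×0.3844×114.5×16.4² = 5919 lb/ft, acting at H/3 = 5.467 ft above the base.
Overturning moment M_o = P_a × H/3 = 5919 × 5.467 = 32360.
Resisting moment M_r = W × 5.3 = 18450 × 5.3 = 97780.
FS_overturning = M_r/M_o = 97780/32360 = 3.022.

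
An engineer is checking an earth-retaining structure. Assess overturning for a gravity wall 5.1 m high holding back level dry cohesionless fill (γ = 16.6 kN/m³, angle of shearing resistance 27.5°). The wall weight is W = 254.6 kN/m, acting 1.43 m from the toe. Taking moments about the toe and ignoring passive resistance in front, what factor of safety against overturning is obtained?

2.69

K_a = tan²(45° − 27.5°/2) = 0.3682.
P_a = ½K_aγH² = 0.5×0.3682×16.6×5.1² = 79.49 kN/m, acting at H/3 = 1.700 m above the base.
Overturning moment M_o = P_a × H/3 = 79.49 × 1.700 = 135.1.
Resisting moment M_r = W × 1.43 = 254.6 × 1.43 = 364.1.
FS_overturning = M_r/M_o = 364.1/135.1 = 2.694.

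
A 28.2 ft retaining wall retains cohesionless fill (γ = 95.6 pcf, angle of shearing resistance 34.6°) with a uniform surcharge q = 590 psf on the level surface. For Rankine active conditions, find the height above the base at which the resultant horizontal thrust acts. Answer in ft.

K_a = 0.2756.
Triangular part P₁ = ½K_aγH² = 10480 at H/3 = 9.400 ft; rectangular part P₂ = K_a q H = 4586 at H/2 = 14.10 ft.
ȳ = (P₁·9.400 + P₂·14.10)/(P₁+P₂) = 10.83 ft.

10.8 ft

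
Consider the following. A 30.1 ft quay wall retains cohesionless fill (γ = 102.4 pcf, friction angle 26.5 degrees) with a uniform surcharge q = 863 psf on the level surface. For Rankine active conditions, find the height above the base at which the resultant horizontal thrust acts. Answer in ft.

K_a = 0.3829.
Triangular part P₁ = ½K_aγH² = 17760 at H/3 = 10.03 ft; rectangular part P₂ = K_a q H = 9947 at H/2 = 15.05 ft.
ȳ = (P₁·10.03 + P₂·15.05)/(P₁+P₂) = 11.83 ft.

11.8 ft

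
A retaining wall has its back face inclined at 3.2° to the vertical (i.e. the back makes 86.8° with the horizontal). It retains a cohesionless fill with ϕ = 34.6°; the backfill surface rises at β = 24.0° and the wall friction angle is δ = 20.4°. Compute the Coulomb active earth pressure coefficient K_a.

K_a = sin²(α+φ) / [sin²α · sin(α−δ) · (1 + √{sin(φ+δ)sin(φ−β) / (sin(α−δ)sin(α+β))})²].
With α = 86.8°, φ = 34.6°, δ = 20.4°, β = 24.0°: K_a = 0.3959.

0.396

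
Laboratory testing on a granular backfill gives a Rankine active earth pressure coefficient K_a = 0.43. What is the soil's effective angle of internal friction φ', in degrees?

K_a = tan²(45° − φ/2) ⇒ 45° − φ/2 = arctan(√0.43) = 33.25°.
φ = 2(45° − 33.25°) = 23.49°.

23.5°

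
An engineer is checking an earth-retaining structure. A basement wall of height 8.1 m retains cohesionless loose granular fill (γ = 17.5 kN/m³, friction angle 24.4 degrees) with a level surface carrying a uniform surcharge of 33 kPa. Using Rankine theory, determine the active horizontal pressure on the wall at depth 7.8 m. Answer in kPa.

K_a = (1 − sin φ)/(1 + sin φ) = 0.4153.
σ_v = γz + q = 17.5 × 7.8 + 33 = 169.5 kPa.
σ_h = K_a σ_v = 0.4153 × 169.5 = 70.40 kPa.

70.4 kPa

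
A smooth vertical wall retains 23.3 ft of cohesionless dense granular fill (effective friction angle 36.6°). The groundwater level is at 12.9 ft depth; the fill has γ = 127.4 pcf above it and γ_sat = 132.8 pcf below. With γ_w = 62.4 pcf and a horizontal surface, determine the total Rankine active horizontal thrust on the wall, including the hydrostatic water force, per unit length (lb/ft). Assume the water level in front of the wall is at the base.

11300 lb/ft

K_a = tan²(45° − φ/2) = 0.2530.
γ' = 132.8 − 62.4 = 70.40 pcf. Depth below WT = 10.4 ft.
σ'_h at WT = K_a γ d_w = 415.7 psf; at base = 415.7 + K_a γ' × 10.4 = 600.9 psf.
P₁ (0–12.9 ft) = ½×415.7×12.9 = 2681. P₂ (12.9–23.3 ft) = ½(415.7+600.9)×10.4 = 5287.
P_w = ½ γ_w h₂² = 0.5×62.4×10.4² = 3375. Total = 2681+5287+3375 = 11340 lb/ft.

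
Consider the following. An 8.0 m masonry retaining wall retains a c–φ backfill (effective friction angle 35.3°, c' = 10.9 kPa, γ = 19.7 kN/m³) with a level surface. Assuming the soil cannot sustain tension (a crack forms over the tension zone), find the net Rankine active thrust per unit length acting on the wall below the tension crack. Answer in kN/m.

K_a = 0.2675; √K_a = 0.5172.
Tension-crack depth z_c = 2c/(γ√K_a) = 2×10.9/(19.7×0.5172) = 2.139 m.
σ_a at base = K_a γ H − 2c√K_a = 0.2675×19.7×8.0 − 2×10.9×0.5172 = 30.89 kPa.
P_a = ½ × 30.89 × (H − z_c) = 0.5×30.89×5.861 = 90.51 kN/m.

90.5 kN/m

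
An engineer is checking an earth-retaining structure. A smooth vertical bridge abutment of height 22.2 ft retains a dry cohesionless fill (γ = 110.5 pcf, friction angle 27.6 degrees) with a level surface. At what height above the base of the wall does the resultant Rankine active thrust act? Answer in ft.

K_a = 0.3668.
The pressure distribution is triangular, so the resultant acts at H/3 above the base = 22.2/3 = 7.400 ft.

7.40 ft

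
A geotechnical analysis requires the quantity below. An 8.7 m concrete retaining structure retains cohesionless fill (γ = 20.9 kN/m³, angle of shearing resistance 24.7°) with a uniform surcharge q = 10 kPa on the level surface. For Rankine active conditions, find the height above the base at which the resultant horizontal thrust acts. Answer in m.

3.04 m

K_a = 0.4106.
Triangular part P₁ = ½K_aγH² = 324.7 at H/3 = 2.900 m; rectangular part P₂ = K_a q H = 35.72 at H/2 = 4.350 m.
ȳ = (P₁·2.900 + P₂·4.350)/(P₁+P₂) = 3.044 m.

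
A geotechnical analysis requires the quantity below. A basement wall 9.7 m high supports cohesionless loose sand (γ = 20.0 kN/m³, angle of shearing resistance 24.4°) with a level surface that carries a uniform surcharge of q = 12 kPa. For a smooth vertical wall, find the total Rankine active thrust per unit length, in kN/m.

439 kN/m

K_a = tan²(45° − φ/2) = 0.4153.
Soil triangle: ½ K_a γ H² = 0.5×0.4153×20.0×9.7² = 390.8 kN/m.
Surcharge rectangle: K_a q H = 0.4153×12×9.7 = 48.34 kN/m.
Total = 390.8 + 48.34 = 439.1 kN/m.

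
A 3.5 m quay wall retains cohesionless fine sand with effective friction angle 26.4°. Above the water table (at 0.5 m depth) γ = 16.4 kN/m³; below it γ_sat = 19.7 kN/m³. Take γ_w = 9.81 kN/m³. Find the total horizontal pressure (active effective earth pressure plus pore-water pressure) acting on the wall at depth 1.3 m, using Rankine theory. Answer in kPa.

K_a = (1 − sin φ)/(1 + sin φ) = 0.3844.
γ' = 19.7 − 9.81 = 9.890 kN/m³.
Effective vertical stress at 1.3 m: σ'_v = 16.4×0.5 + 9.890×0.800 = 16.11 kPa.
σ'_h = K_a σ'_v = 0.3844 × 16.11 = 6.194 kPa; u = γ_w × 0.800 = 7.848 kPa.
Total σ_h = 6.194 + 7.848 = 14.04 kPa.

14.0 kPa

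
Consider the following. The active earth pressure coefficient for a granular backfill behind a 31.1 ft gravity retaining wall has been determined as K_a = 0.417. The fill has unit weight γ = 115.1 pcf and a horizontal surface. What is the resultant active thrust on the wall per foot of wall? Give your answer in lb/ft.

P = ½ K_a γ H² = 0.5 × 0.417 × 115.1 × 31.1² = 23210 lb/ft.

23200 lb/ft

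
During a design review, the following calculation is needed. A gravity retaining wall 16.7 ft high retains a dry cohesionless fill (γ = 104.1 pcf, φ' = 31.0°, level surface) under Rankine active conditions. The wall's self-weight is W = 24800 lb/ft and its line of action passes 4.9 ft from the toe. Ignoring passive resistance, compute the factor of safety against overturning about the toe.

4.70

K_a = tan²(45° − 31.0°/2) = 0.3201.
P_a = ½K_aγH² = 0.5×0.3201×104.1×16.7² = 4647 lb/ft, acting at H/3 = 5.567 ft above the base.
Overturning moment M_o = P_a × H/3 = 4647 × 5.567 = 25870.
Resisting moment M_r = W × 4.9 = 24800 × 4.9 = 121500.
FS_overturning = M_r/M_o = 121500/25870 = 4.698.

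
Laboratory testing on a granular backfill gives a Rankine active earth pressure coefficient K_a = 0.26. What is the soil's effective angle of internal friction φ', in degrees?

K_a = tan²(45° − φ/2) ⇒ 45° − φ/2 = arctan(√0.26) = 27.02°.
φ = 2(45° − 27.02°) = 35.97°.

36.0°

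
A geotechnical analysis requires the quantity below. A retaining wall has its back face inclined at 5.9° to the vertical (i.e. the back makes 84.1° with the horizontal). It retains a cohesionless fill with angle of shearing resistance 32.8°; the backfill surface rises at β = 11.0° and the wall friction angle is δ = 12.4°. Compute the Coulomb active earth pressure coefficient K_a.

0.363

K_a = sin²(α+φ) / [sin²α · sin(α−δ) · (1 + √{sin(φ+δ)sin(φ−β) / (sin(α−δ)sin(α+β))})²].
With α = 84.1°, φ = 32.8°, δ = 12.4°, β = 11.0°: K_a = 0.3627.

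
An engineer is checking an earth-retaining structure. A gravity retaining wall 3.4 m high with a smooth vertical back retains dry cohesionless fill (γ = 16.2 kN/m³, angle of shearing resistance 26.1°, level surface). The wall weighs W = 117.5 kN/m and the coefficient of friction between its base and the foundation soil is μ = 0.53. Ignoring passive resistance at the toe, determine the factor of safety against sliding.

1.71

K_a = tan²(45° − 26.1°/2) = 0.3889.
P_a = ½K_aγH² = 0.5×0.3889×16.2×3.4² = 36.42 kN/m, acting at H/3 = 1.133 m above the base.
FS_sliding = μW / P_a = 0.53×117.5 / 36.42 = 1.710.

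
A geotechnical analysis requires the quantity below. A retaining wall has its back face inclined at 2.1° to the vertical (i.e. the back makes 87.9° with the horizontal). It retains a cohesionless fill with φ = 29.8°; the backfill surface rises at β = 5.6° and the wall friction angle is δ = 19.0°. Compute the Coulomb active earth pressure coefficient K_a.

K_a = sin²(α+φ) / [sin²α · sin(α−δ) · (1 + √{sin(φ+δ)sin(φ−β) / (sin(α−δ)sin(α+β))})²].
With α = 87.9°, φ = 29.8°, δ = 19.0°, β = 5.6°: K_a = 0.3390.

0.339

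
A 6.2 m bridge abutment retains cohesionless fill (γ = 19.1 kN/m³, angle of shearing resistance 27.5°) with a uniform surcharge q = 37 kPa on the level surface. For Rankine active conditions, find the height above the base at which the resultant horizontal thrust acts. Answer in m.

K_a = 0.3682.
Triangular part P₁ = ½K_aγH² = 135.2 at H/3 = 2.067 m; rectangular part P₂ = K_a q H = 84.47 at H/2 = 3.100 m.
ȳ = (P₁·2.067 + P₂·3.100)/(P₁+P₂) = 2.464 m.

2.46 m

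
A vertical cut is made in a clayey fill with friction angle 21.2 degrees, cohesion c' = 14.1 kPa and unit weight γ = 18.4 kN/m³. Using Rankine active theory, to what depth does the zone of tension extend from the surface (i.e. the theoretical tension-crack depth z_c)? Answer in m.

2.24 m

K_a = tan²(45° − 21.2°/2) = 0.4688; √K_a = 0.6847.
The active pressure is zero where K_a γ z = 2c√K_a, so z_c = 2c/(γ√K_a) = 2×14.1/(18.4×0.6847) = 2.238 m.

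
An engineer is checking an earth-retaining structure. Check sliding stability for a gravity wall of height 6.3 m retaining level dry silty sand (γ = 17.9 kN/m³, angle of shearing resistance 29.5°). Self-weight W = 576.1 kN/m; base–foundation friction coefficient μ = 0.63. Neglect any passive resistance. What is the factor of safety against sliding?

K_a = tan²(45° − 29.5°/2) = 0.3401.
P_a = ½K_aγH² = 0.5×0.3401×17.9×6.3² = 120.8 kN/m, acting at H/3 = 2.100 m above the base.
FS_sliding = μW / P_a = 0.63×576.1 / 120.8 = 3.004.

3.00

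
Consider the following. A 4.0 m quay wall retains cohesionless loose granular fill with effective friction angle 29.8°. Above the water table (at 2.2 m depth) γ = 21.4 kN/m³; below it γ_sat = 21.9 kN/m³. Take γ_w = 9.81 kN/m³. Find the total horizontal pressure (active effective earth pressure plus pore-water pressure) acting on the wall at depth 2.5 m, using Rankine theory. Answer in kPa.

K_a = (1 − sin φ)/(1 + sin φ) = 0.3360.
γ' = 21.9 − 9.81 = 12.09 kN/m³.
Effective vertical stress at 2.5 m: σ'_v = 21.4×2.2 + 12.09×0.300 = 50.71 kPa.
σ'_h = K_a σ'_v = 0.3360 × 50.71 = 17.04 kPa; u = γ_w × 0.300 = 2.943 kPa.
Total σ_h = 17.04 + 2.943 = 19.98 kPa.

20.0 kPa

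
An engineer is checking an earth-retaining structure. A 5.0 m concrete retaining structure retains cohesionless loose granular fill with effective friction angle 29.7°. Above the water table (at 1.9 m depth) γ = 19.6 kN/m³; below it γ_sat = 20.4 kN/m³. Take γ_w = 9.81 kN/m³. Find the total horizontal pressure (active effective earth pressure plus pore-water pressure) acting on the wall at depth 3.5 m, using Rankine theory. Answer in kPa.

34.0 kPa

K_a = (1 − sin φ)/(1 + sin φ) = 0.3374.
γ' = 20.4 − 9.81 = 10.59 kN/m³.
Effective vertical stress at 3.5 m: σ'_v = 19.6×1.9 + 10.59×1.60 = 54.18 kPa.
σ'_h = K_a σ'_v = 0.3374 × 54.18 = 18.28 kPa; u = γ_w × 1.60 = 15.70 kPa.
Total σ_h = 18.28 + 15.70 = 33.98 kPa.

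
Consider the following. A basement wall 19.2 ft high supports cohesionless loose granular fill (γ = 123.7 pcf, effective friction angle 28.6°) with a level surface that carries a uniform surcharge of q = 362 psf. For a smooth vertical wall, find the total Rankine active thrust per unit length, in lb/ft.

10500 lb/ft

K_a = tan²(45° − φ/2) = 0.3525.
Soil triangle: ½ K_a γ H² = 0.5×0.3525×123.7×19.2² = 8038 lb/ft.
Surcharge rectangle: K_a q H = 0.3525×362×19.2 = 2450 lb/ft.
Total = 8038 + 2450 = 10490 lb/ft.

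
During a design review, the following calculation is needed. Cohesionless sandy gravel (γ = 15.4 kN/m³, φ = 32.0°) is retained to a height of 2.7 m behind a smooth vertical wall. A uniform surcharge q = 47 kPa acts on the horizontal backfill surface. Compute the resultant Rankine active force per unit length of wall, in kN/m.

K_a = tan²(45° − φ/2) = 0.3073.
Soil triangle: ½ K_a γ H² = 0.5×0.3073×15.4×2.7² = 17.25 kN/m.
Surcharge rectangle: K_a q H = 0.3073×47×2.7 = 38.99 kN/m.
Total = 17.25 + 38.99 = 56.24 kN/m.

56.2 kN/m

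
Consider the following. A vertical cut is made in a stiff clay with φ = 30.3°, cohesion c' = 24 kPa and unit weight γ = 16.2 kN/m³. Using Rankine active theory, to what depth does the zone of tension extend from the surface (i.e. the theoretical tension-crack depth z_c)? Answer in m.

5.16 m

K_a = tan²(45° − 30.3°/2) = 0.3293; √K_a = 0.5739.
The active pressure is zero where K_a γ z = 2c√K_a, so z_c = 2c/(γ√K_a) = 2×24/(16.2×0.5739) = 5.163 m.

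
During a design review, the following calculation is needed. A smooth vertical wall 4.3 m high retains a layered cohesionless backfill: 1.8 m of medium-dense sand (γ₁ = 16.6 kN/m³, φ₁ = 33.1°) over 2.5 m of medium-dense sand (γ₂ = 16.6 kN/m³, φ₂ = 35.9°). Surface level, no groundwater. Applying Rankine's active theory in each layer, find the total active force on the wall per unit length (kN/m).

K_a1 = tan²(45°−33.1°/2) = 0.2936; K_a2 = tan²(45°−35.9°/2) = 0.2607.
Layer 1: σ at base = K_a1 γ₁ h₁ = 8.772 kPa; P₁ = ½×8.772×1.8 = 7.895.
Layer 2: σ_v at top = γ₁h₁ = 29.88; σ_h top = K_a2×29.88 = 7.791; σ_h base = K_a2×(29.88+16.6×2.5) = 18.61.
P₂ = ½(7.791+18.61)×2.5 = 33.00. Total P_a = 7.895+33.00 = 40.90 kN/m.

40.9 kN/m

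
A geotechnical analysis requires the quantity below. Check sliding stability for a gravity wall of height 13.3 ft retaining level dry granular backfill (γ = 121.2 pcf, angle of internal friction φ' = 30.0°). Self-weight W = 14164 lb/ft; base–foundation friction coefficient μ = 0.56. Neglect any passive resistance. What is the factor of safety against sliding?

K_a = tan²(45° − 30.0°/2) = 0.3333.
P_a = ½K_aγH² = 0.5×0.3333×121.2×13.3² = 3573 lb/ft, acting at H/3 = 4.433 ft above the base.
FS_sliding = μW / P_a = 0.56×14164 / 3573 = 2.220.

2.22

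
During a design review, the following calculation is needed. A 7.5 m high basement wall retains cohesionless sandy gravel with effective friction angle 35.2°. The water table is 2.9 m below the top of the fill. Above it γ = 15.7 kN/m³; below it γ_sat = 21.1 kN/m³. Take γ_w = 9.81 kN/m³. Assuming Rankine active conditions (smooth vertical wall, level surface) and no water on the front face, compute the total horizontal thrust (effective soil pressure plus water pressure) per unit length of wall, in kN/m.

210 kN/m

K_a = tan²(45° − φ/2) = 0.2687.
γ' = 21.1 − 9.81 = 11.29 kN/m³. Depth below WT = 4.6 m.
σ'_h at WT = K_a γ d_w = 12.23 kPa; at base = 12.23 + K_a γ' × 4.6 = 26.19 kPa.
P₁ (0–2.9 m) = ½×12.23×2.9 = 17.74. P₂ (2.9–7.5 m) = ½(12.23+26.19)×4.6 = 88.37.
P_w = ½ γ_w h₂² = 0.5×9.81×4.6² = 103.8. Total = 17.74+88.37+103.8 = 209.9 kN/m.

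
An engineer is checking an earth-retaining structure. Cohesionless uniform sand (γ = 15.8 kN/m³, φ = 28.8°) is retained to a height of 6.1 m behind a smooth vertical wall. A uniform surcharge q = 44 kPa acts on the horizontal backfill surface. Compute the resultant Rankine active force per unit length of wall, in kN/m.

197 kN/m

K_a = tan²(45° − φ/2) = 0.3498.
Soil triangle: ½ K_a γ H² = 0.5×0.3498×15.8×6.1² = 102.8 kN/m.
Surcharge rectangle: K_a q H = 0.3498×44×6.1 = 93.87 kN/m.
Total = 102.8 + 93.87 = 196.7 kN/m.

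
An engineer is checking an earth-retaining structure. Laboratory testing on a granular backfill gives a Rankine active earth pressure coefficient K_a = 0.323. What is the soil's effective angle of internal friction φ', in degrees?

K_a = tan²(45° − φ/2) ⇒ 45° − φ/2 = arctan(√0.323) = 29.61°.
φ = 2(45° − 29.61°) = 30.78°.

30.8°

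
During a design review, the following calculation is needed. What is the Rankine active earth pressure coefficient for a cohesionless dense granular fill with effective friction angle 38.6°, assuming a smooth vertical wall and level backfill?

0.232

K_a = (1 − sin φ)/(1 + sin φ) = (1 − sin 38.6°)/(1 + sin 38.6°) = 0.2316.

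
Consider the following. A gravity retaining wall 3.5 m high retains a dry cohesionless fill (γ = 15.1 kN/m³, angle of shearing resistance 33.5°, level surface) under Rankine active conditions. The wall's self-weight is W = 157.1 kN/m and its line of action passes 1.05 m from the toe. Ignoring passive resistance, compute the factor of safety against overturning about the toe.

K_a = tan²(45° − 33.5°/2) = 0.2887.
P_a = ½K_aγH² = 0.5×0.2887×15.1×3.5² = 26.70 kN/m, acting at H/3 = 1.167 m above the base.
Overturning moment M_o = P_a × H/3 = 26.70 × 1.167 = 31.15.
Resisting moment M_r = W × 1.05 = 157.1 × 1.05 = 165.0.
FS_overturning = M_r/M_o = 165.0/31.15 = 5.295.

5.30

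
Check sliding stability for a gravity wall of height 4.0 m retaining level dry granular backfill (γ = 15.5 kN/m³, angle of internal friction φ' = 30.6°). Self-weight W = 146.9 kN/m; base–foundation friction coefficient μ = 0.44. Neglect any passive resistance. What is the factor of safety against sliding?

K_a = tan²(45° − 30.6°/2) = 0.3253.
P_a = ½K_aγH² = 0.5×0.3253×15.5×4.0² = 40.34 kN/m, acting at H/3 = 1.333 m above the base.
FS_sliding = μW / P_a = 0.44×146.9 / 40.34 = 1.602.

1.60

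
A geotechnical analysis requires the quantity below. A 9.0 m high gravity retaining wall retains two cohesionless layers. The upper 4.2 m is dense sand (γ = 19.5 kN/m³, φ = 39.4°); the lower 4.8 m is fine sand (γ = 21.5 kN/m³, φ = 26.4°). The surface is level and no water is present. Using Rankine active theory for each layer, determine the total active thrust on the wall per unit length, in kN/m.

K_a1 = tan²(45°−39.4°/2) = 0.2234; K_a2 = tan²(45°−26.4°/2) = 0.3844.
Layer 1: σ at base = K_a1 γ₁ h₁ = 18.30 kPa; P₁ = ½×18.30×4.2 = 38.43.
Layer 2: σ_v at top = γ₁h₁ = 81.90; σ_h top = K_a2×81.90 = 31.49; σ_h base = K_a2×(81.90+21.5×4.8) = 71.16.
P₂ = ½(31.49+71.16)×4.8 = 246.3. Total P_a = 38.43+246.3 = 284.8 kN/m.

285 kN/m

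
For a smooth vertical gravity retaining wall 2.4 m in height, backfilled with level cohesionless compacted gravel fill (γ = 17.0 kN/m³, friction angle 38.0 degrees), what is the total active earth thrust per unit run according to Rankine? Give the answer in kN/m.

11.6 kN/m

K_a = tan²(45° − φ/2) = 0.2379.
P_a = ½ K_a γ H² = 0.5 × 0.2379 × 17.0 × 2.4² = 11.65 kN/m.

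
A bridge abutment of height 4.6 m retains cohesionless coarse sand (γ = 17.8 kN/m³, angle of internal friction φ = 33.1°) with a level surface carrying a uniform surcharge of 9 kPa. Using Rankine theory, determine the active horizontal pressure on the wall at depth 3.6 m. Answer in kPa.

21.5 kPa

K_a = (1 − sin φ)/(1 + sin φ) = 0.2936.
σ_v = γz + q = 17.8 × 3.6 + 9 = 73.08 kPa.
σ_h = K_a σ_v = 0.2936 × 73.08 = 21.45 kPa.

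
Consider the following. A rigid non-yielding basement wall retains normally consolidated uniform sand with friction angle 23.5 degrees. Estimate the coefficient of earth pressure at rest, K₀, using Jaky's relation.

0.601

K₀ = 1 − sin φ' = 1 − sin 23.5° = 0.6013.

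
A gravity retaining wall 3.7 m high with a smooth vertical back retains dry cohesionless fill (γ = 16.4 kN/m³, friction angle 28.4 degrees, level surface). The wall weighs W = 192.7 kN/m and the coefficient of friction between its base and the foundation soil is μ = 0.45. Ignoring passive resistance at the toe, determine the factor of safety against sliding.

2.17

K_a = tan²(45° − 28.4°/2) = 0.3554.
P_a = ½K_aγH² = 0.5×0.3554×16.4×3.7² = 39.89 kN/m, acting at H/3 = 1.233 m above the base.
FS_sliding = μW / P_a = 0.45×192.7 / 39.89 = 2.174.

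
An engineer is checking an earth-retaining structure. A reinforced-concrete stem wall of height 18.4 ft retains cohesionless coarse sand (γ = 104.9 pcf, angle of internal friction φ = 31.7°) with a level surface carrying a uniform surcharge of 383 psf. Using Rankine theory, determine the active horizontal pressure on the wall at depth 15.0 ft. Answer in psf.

609 psf

K_a = (1 − sin φ)/(1 + sin φ) = 0.3111.
σ_v = γz + q = 104.9 × 15.0 + 383 = 1956 psf.
σ_h = K_a σ_v = 0.3111 × 1956 = 608.6 psf.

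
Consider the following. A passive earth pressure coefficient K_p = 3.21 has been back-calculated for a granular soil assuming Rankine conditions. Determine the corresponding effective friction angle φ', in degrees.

31.7°

K_p = (1+sin φ)/(1−sin φ) ⇒ sin φ = (K_p − 1)/(K_p + 1) = 0.5249.
φ = arcsin(0.5249) = 31.66°.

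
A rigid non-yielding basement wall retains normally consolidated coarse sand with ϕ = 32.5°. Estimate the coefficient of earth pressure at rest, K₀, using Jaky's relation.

K₀ = 1 − sin φ' = 1 − sin 32.5° = 0.4627.

0.463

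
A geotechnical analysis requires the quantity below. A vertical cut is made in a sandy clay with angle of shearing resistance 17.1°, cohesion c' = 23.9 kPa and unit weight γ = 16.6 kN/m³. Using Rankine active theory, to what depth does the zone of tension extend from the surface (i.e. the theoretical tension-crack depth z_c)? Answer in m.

3.90 m

K_a = tan²(45° − 17.1°/2) = 0.5455; √K_a = 0.7386.
The active pressure is zero where K_a γ z = 2c√K_a, so z_c = 2c/(γ√K_a) = 2×23.9/(16.6×0.7386) = 3.899 m.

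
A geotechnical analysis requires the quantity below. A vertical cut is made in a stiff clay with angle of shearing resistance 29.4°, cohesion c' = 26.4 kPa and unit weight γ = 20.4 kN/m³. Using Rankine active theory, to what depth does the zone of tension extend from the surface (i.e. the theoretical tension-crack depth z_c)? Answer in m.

K_a = tan²(45° − 29.4°/2) = 0.3415; √K_a = 0.5844.
The active pressure is zero where K_a γ z = 2c√K_a, so z_c = 2c/(γ√K_a) = 2×26.4/(20.4×0.5844) = 4.429 m.

4.43 m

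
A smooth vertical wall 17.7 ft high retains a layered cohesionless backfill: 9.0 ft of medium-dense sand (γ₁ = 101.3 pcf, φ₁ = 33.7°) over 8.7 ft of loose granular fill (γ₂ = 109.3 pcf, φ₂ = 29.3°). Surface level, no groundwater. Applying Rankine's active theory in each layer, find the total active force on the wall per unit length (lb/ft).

5310 lb/ft

K_a1 = tan²(45°−33.7°/2) = 0.2863; K_a2 = tan²(45°−29.3°/2) = 0.3428.
Layer 1: σ at base = K_a1 γ₁ h₁ = 261.0 psf; P₁ = ½×261.0×9.0 = 1175.
Layer 2: σ_v at top = γ₁h₁ = 911.7; σ_h top = K_a2×911.7 = 312.6; σ_h base = K_a2×(911.7+109.3×8.7) = 638.6.
P₂ = ½(312.6+638.6)×8.7 = 4137. Total P_a = 1175+4137 = 5312 lb/ft.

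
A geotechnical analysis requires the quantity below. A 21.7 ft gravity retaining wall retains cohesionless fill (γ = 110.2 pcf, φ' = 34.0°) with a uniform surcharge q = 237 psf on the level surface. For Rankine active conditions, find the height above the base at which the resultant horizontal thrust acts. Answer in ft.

7.83 ft

K_a = 0.2827.
Triangular part P₁ = ½K_aγH² = 7335 at H/3 = 7.233 ft; rectangular part P₂ = K_a q H = 1454 at H/2 = 10.85 ft.
ȳ = (P₁·7.233 + P₂·10.85)/(P₁+P₂) = 7.832 ft.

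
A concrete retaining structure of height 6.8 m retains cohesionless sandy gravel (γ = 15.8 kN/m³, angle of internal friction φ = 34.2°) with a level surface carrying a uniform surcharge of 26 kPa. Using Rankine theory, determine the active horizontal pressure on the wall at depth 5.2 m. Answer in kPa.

K_a = (1 − sin φ)/(1 + sin φ) = 0.2803.
σ_v = γz + q = 15.8 × 5.2 + 26 = 108.2 kPa.
σ_h = K_a σ_v = 0.2803 × 108.2 = 30.32 kPa.

30.3 kPa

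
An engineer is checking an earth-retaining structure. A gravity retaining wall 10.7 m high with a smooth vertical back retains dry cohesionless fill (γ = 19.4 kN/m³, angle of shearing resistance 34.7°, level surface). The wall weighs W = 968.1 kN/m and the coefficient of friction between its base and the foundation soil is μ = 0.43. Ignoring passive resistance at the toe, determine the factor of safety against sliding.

1.37

K_a = tan²(45° − 34.7°/2) = 0.2745.
P_a = ½K_aγH² = 0.5×0.2745×19.4×10.7² = 304.8 kN/m, acting at H/3 = 3.567 m above the base.
FS_sliding = μW / P_a = 0.43×968.1 / 304.8 = 1.366.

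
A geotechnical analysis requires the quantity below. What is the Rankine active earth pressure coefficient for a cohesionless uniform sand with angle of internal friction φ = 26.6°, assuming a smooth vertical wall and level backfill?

K_a = tan²(45° − φ/2) = tan²(31.70°) = 0.3814.

0.381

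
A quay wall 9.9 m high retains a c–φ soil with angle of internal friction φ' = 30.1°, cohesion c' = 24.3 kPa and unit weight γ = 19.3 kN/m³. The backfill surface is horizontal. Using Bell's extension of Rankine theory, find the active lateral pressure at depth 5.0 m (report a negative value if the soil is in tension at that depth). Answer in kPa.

4.03 kPa

K_a = (1 − sin φ)/(1 + sin φ) = 0.3320.
σ_a = K_a γ z − 2c√K_a = 0.3320×19.3×5.0 − 2×24.3×0.5762 = 4.035 kPa.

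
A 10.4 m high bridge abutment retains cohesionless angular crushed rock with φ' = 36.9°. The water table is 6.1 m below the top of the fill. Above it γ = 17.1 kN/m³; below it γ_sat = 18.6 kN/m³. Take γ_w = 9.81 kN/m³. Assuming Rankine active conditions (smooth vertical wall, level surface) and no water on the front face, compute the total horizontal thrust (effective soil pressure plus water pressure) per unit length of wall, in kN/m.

302 kN/m

K_a = tan²(45° − φ/2) = 0.2497.
γ' = 18.6 − 9.81 = 8.790 kN/m³. Depth below WT = 4.3 m.
σ'_h at WT = K_a γ d_w = 26.04 kPa; at base = 26.04 + K_a γ' × 4.3 = 35.48 kPa.
P₁ (0–6.1 m) = ½×26.04×6.1 = 79.43. P₂ (6.1–10.4 m) = ½(26.04+35.48)×4.3 = 132.3.
P_w = ½ γ_w h₂² = 0.5×9.81×4.3² = 90.69. Total = 79.43+132.3+90.69 = 302.4 kN/m.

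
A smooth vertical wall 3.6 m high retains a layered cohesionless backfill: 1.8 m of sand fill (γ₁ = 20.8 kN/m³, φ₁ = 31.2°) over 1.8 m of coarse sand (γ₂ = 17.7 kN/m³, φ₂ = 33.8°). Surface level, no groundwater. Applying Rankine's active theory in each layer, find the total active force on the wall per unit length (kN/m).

K_a1 = tan²(45°−31.2°/2) = 0.3175; K_a2 = tan²(45°−33.8°/2) = 0.2851.
Layer 1: σ at base = K_a1 γ₁ h₁ = 11.89 kPa; P₁ = ½×11.89×1.8 = 10.70.
Layer 2: σ_v at top = γ₁h₁ = 37.44; σ_h top = K_a2×37.44 = 10.67; σ_h base = K_a2×(37.44+17.7×1.8) = 19.76.
P₂ = ½(10.67+19.76)×1.8 = 27.39. Total P_a = 10.70+27.39 = 38.09 kN/m.

38.1 kN/m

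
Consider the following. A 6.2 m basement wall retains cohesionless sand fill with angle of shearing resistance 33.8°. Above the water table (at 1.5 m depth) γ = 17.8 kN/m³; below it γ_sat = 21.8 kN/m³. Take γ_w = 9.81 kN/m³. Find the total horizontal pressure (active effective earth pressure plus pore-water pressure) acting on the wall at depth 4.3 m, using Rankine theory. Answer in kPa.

K_a = (1 − sin φ)/(1 + sin φ) = 0.2851.
γ' = 21.8 − 9.81 = 11.99 kN/m³.
Effective vertical stress at 4.3 m: σ'_v = 17.8×1.5 + 11.99×2.80 = 60.27 kPa.
σ'_h = K_a σ'_v = 0.2851 × 60.27 = 17.18 kPa; u = γ_w × 2.80 = 27.47 kPa.
Total σ_h = 17.18 + 27.47 = 44.65 kPa.

44.7 kPa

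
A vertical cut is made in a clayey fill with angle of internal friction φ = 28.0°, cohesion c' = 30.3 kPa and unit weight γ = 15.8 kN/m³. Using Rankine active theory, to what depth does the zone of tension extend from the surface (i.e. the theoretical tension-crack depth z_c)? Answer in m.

6.38 m

K_a = tan²(45° − 28.0°/2) = 0.3610; √K_a = 0.6009.
The active pressure is zero where K_a γ z = 2c√K_a, so z_c = 2c/(γ√K_a) = 2×30.3/(15.8×0.6009) = 6.383 m.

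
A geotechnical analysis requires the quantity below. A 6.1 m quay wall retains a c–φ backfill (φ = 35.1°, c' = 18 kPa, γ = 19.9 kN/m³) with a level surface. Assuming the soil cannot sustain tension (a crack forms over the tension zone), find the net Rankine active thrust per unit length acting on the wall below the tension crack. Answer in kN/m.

K_a = 0.2698; √K_a = 0.5195.
Tension-crack depth z_c = 2c/(γ√K_a) = 2×18/(19.9×0.5195) = 3.483 m.
σ_a at base = K_a γ H − 2c√K_a = 0.2698×19.9×6.1 − 2×18×0.5195 = 14.06 kPa.
P_a = ½ × 14.06 × (H − z_c) = 0.5×14.06×2.617 = 18.39 kN/m.

18.4 kN/m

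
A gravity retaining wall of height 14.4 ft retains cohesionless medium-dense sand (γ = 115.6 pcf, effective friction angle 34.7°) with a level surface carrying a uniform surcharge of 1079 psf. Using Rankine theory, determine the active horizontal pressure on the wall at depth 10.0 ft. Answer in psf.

613 psf

K_a = (1 − sin φ)/(1 + sin φ) = 0.2745.
σ_v = γz + q = 115.6 × 10.0 + 1079 = 2235 psf.
σ_h = K_a σ_v = 0.2745 × 2235 = 613.4 psf.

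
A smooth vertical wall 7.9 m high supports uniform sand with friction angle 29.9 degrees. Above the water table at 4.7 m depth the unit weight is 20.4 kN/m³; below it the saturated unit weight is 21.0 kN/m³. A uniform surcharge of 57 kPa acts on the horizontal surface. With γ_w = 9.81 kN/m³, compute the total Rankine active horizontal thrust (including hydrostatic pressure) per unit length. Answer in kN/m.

398 kN/m

K_a = tan²(45° − φ/2) = 0.3347.
γ' = 21.0 − 9.81 = 11.19 kN/m³. h₂ = H − d_w = 3.2 m.
σ'_h: at surface K_a·q = 19.08; at WT K_a(q+γd_w) = 51.17; at base K_a(q+γd_w+γ'h₂) = 63.15 kPa.
P₁ = ½(19.08+51.17)×4.7 = 165.1; P₂ = ½(51.17+63.15)×3.2 = 182.9; P_w = ½γ_w h₂² = 50.23.
Total = 165.1+182.9+50.23 = 398.2 kN/m.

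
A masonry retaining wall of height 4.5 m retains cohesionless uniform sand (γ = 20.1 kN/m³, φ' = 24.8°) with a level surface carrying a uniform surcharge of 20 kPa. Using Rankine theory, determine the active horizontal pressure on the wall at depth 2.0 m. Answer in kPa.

K_a = (1 − sin φ)/(1 + sin φ) = 0.4090.
σ_v = γz + q = 20.1 × 2.0 + 20 = 60.20 kPa.
σ_h = K_a σ_v = 0.4090 × 60.20 = 24.62 kPa.

24.6 kPa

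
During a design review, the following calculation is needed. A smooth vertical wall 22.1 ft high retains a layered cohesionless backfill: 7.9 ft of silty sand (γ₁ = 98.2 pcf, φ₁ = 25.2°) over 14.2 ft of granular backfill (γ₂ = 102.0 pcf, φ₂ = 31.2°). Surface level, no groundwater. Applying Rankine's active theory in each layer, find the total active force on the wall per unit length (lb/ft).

K_a1 = tan²(45°−25.2°/2) = 0.4027; K_a2 = tan²(45°−31.2°/2) = 0.3175.
Layer 1: σ at base = K_a1 γ₁ h₁ = 312.4 psf; P₁ = ½×312.4×7.9 = 1234.
Layer 2: σ_v at top = γ₁h₁ = 775.8; σ_h top = K_a2×775.8 = 246.3; σ_h base = K_a2×(775.8+102.0×14.2) = 706.2.
P₂ = ½(246.3+706.2)×14.2 = 6763. Total P_a = 1234+6763 = 7997 lb/ft.

8000 lb/ft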